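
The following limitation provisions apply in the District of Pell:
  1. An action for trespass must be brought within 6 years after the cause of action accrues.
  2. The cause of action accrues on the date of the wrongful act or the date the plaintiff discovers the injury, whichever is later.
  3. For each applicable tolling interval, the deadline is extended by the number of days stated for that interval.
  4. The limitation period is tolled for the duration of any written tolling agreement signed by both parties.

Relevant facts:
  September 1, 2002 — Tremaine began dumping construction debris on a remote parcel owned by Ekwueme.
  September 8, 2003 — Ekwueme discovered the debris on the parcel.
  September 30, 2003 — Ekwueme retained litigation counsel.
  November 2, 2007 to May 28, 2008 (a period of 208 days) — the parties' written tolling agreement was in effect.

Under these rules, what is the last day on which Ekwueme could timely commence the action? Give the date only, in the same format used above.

April 4, 2010

Taking the later of the act (September 1, 2002) and discovery (September 8, 2003), the claim accrued on September 8, 2003.
6 years from September 8, 2003 is September 8, 2009.
The period was tolled for 208 days by the written tolling agreement (November 2, 2007 to May 28, 2008), pushing the deadline to April 4, 2010.
None of the other events listed affects the running of the period under the stated rules.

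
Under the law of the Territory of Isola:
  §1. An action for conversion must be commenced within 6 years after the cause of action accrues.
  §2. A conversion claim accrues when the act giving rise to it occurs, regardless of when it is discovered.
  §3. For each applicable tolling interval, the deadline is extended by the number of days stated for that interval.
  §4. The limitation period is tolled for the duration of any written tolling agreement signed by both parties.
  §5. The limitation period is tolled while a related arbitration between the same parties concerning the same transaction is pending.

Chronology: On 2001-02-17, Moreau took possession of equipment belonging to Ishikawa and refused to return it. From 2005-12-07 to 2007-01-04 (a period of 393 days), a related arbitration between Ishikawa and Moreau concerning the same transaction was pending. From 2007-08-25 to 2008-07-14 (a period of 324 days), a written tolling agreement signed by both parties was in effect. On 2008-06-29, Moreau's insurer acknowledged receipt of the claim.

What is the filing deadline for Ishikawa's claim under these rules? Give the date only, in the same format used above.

The cause of action accrued on 2001-02-17, the date of the act.
6 years from 2001-02-17 is 2007-02-17.
The period was tolled for 393 days by the pending related arbitration (2005-12-07 to 2007-01-04), pushing the deadline to 2008-03-16.
Because the written tolling agreement ran from 2007-08-25 to 2008-07-14, the deadline is extended by 324 days to 2009-02-03.
The other events in the timeline have no effect on the limitation period under the stated rules.

2009-02-03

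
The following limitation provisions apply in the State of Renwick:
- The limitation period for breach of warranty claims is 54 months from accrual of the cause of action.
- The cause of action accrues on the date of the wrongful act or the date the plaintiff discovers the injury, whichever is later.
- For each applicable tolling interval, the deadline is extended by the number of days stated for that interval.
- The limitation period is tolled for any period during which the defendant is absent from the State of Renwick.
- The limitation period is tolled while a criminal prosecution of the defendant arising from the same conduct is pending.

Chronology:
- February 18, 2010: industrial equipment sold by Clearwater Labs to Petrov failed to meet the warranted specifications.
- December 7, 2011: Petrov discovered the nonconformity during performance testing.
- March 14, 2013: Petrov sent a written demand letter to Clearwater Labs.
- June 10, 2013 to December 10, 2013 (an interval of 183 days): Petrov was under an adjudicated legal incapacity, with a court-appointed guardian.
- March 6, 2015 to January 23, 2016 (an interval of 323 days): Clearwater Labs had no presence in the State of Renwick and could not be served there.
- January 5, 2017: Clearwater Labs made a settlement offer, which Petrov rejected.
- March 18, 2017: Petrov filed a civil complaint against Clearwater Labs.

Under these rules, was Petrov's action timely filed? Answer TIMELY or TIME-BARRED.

The claim accrued on December 7, 2011 — the later of the February 18, 2010 act and the December 7, 2011 discovery.
The untolled deadline — 54 months after December 7, 2011 — is June 7, 2016.
The period was tolled for 323 days by the defendant's absence from the jurisdiction (March 6, 2015 to January 23, 2016), pushing the deadline to April 26, 2017.
Although the plaintiff's incapacity ran from June 10, 2013 to December 10, 2013, the stated rules do not make that a tolling event, so it is disregarded.
The other events in the timeline have no effect on the limitation period under the stated rules.
Filing on March 18, 2017 beat the April 26, 2017 deadline — the action is timely.

TIMELY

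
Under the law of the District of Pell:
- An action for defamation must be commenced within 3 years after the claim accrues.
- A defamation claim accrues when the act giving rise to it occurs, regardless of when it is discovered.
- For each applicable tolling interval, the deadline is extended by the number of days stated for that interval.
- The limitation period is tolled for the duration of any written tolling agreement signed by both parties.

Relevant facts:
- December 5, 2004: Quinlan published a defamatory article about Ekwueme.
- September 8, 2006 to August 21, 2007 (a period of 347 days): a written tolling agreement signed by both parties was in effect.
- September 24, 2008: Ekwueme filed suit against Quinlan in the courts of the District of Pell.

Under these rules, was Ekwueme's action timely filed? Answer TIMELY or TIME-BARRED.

TIMELY

The claim accrued on December 5, 2004, when the wrongful act occurred.
3 years from December 5, 2004 is December 5, 2007.
Because the written tolling agreement ran from September 8, 2006 to August 21, 2007, the deadline is extended by 347 days to November 16, 2008.
Ekwueme filed on September 24, 2008, before the November 16, 2008 deadline, so the action is timely.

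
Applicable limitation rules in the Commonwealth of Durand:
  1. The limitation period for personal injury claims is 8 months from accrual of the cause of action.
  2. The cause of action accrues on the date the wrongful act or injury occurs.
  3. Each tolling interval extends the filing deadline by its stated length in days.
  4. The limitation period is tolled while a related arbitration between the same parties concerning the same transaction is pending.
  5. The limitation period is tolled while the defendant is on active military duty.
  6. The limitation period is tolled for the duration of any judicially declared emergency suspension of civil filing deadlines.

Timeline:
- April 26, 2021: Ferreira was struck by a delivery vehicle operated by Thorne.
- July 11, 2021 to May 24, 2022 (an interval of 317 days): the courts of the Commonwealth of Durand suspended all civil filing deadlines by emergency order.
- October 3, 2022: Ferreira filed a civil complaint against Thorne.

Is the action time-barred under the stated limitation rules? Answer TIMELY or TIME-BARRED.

TIMELY

The cause of action accrued on April 26, 2021, the date of the act.
Adding the 8 months base period to April 26, 2021 gives a deadline of December 26, 2021, before any tolling.
The emergency suspension of filing deadlines from July 11, 2021 to May 24, 2022 tolled the period for 317 days, extending the deadline to November 8, 2022.
The October 3, 2022 filing precedes the November 8, 2022 deadline; the claim is timely.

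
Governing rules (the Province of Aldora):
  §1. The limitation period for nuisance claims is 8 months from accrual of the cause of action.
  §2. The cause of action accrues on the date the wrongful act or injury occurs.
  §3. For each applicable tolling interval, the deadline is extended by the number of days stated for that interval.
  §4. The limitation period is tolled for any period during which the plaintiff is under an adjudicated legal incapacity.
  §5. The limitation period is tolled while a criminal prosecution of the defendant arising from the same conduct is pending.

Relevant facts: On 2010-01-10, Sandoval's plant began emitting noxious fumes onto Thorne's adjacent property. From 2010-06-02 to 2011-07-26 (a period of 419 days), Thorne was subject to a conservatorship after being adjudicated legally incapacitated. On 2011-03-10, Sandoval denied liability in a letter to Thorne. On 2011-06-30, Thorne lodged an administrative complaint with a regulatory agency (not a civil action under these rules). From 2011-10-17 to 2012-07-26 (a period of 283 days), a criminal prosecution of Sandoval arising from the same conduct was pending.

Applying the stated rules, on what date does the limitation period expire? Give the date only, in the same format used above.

2012-08-12

The cause of action accrued on 2010-01-10, the date of the act.
The untolled deadline — 8 months after 2010-01-10 — is 2010-09-10.
The plaintiff's legal incapacity from 2010-06-02 to 2011-07-26 tolled the period for 419 days, extending the deadline to 2011-11-03.
Because the pending criminal prosecution ran from 2011-10-17 to 2012-07-26, the deadline is extended by 283 days to 2012-08-12.
The other events in the timeline have no effect on the limitation period under the stated rules.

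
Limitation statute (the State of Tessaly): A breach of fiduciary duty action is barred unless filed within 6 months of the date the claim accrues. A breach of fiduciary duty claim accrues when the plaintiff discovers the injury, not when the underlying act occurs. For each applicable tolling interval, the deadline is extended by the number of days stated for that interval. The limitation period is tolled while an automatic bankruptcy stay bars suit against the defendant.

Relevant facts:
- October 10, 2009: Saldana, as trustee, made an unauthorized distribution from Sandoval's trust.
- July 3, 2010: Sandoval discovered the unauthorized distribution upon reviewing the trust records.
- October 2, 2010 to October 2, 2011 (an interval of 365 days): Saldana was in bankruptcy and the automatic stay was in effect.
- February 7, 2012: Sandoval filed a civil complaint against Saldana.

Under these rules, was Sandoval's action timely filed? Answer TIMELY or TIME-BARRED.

TIME-BARRED

Under the discovery rule, the claim accrued on July 3, 2010, when Sandoval discovered the injury — not on the October 10, 2009 date of the underlying act.
The untolled deadline — 6 months after July 3, 2010 — is January 3, 2011.
Because the automatic bankruptcy stay ran from October 2, 2010 to October 2, 2011, the deadline is extended by 365 days to January 3, 2012.
Filing on February 7, 2012 missed the January 3, 2012 deadline — the action is time-barred.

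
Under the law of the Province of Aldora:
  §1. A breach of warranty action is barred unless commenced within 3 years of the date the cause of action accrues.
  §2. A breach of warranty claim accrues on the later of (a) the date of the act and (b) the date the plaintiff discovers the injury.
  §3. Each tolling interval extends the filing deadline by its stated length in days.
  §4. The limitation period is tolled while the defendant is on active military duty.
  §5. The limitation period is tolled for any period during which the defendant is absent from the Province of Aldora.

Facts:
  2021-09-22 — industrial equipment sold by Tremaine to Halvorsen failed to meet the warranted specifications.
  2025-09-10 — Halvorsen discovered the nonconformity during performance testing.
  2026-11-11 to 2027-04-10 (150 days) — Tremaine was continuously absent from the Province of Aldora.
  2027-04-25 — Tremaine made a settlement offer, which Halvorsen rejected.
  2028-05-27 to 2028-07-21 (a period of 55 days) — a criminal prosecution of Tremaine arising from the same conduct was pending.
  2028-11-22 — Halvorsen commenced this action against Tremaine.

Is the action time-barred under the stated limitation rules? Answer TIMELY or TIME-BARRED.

TIMELY

The claim accrued on 2025-09-10 — the later of the 2021-09-22 act and the 2025-09-10 discovery.
3 years from 2025-09-10 is 2028-09-10.
Because the defendant's absence from the jurisdiction ran from 2026-11-11 to 2027-04-10, the deadline is extended by 150 days to 2029-02-07.
Although a criminal prosecution ran from 2028-05-27 to 2028-07-21, the stated rules do not make that a tolling event, so it is disregarded.
Nothing else in the chronology tolls or restarts the period.
Filing on 2028-11-22 beat the 2029-02-07 deadline — the action is timely.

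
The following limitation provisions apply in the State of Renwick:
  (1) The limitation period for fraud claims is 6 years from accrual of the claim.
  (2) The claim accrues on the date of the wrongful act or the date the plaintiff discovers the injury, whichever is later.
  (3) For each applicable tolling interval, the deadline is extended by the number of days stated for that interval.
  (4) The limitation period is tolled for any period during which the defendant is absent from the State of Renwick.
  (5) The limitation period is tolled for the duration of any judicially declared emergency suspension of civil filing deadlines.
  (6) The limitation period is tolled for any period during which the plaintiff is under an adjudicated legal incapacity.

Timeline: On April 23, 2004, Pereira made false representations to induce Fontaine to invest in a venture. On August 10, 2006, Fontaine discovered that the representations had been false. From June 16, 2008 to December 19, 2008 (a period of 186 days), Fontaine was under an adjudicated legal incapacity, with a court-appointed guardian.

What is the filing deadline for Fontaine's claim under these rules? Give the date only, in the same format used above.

Because discovery on August 10, 2006 post-dates the April 23, 2004 act, accrual under the later-of rule falls on August 10, 2006.
6 years from August 10, 2006 is August 10, 2012.
The plaintiff's legal incapacity from June 16, 2008 to December 19, 2008 tolled the period for 186 days, extending the deadline to February 12, 2013.

February 12, 2013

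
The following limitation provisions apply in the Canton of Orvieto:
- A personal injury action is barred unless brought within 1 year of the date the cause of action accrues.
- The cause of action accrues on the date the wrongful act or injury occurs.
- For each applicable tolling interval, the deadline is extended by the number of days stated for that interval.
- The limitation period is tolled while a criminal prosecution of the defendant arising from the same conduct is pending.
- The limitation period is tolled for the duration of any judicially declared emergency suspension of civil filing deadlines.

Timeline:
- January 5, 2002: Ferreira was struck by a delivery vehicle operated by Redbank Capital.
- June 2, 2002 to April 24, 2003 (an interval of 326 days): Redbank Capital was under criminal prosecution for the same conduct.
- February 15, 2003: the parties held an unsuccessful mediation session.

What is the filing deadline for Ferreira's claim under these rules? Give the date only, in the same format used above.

November 27, 2003

The claim accrued on January 5, 2002, when the wrongful act occurred.
The untolled deadline — 1 year after January 5, 2002 — is January 5, 2003.
The period was tolled for 326 days by the pending criminal prosecution (June 2, 2002 to April 24, 2003), pushing the deadline to November 27, 2003.
Nothing else in the chronology tolls or restarts the period.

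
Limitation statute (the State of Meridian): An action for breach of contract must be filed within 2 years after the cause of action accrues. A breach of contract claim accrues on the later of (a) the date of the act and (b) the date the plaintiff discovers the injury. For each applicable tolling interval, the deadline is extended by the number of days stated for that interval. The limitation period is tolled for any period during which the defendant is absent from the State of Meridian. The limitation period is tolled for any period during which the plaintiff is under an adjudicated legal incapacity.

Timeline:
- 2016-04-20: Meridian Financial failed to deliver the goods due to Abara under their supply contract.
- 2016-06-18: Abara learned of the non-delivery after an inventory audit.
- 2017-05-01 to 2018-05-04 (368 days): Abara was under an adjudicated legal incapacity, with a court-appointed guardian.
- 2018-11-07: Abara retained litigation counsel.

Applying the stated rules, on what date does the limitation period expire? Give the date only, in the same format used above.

Taking the later of the act (2016-04-20) and discovery (2016-06-18), the claim accrued on 2016-06-18.
Adding the 2 years base period to 2016-06-18 gives a deadline of 2018-06-18, before any tolling.
The plaintiff's legal incapacity from 2017-05-01 to 2018-05-04 tolled the period for 368 days, extending the deadline to 2019-06-21.
Nothing else in the chronology tolls or restarts the period.

2019-06-21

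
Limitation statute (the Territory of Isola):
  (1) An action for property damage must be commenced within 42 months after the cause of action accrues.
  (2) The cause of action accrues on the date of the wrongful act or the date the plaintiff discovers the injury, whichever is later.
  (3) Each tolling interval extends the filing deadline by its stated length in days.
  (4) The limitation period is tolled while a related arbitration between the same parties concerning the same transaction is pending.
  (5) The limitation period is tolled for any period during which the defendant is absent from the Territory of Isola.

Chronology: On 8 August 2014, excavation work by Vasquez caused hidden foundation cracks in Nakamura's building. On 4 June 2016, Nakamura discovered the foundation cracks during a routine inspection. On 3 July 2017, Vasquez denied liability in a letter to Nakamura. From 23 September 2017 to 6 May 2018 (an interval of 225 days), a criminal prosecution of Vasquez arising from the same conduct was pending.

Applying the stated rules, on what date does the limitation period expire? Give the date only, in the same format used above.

4 December 2019

Because discovery on 4 June 2016 post-dates the 8 August 2014 act, accrual under the later-of rule falls on 4 June 2016.
The untolled deadline — 42 months after 4 June 2016 — is 4 December 2019.
No stated provision tolls the period for a criminal prosecution, so the interval from 23 September 2017 to 6 May 2018 has no effect on the deadline.
The other events in the timeline have no effect on the limitation period under the stated rules.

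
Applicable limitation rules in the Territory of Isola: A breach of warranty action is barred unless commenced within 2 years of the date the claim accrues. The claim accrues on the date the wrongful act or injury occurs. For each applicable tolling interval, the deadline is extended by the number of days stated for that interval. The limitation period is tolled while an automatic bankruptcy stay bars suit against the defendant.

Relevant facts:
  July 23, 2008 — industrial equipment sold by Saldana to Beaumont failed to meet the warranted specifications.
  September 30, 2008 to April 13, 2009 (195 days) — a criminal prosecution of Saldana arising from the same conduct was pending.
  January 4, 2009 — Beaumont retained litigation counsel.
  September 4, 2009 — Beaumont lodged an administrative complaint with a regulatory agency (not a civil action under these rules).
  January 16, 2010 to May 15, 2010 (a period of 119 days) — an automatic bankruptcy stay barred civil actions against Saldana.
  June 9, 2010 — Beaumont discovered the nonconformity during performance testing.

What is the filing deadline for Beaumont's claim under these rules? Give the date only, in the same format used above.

November 19, 2010

The claim accrued on July 23, 2008, when the wrongful act occurred; under the stated occurrence rule the June 9, 2010 discovery does not delay accrual.
The untolled deadline — 2 years after July 23, 2008 — is July 23, 2010.
Because the automatic bankruptcy stay ran from January 16, 2010 to May 15, 2010, the deadline is extended by 119 days to November 19, 2010.
No stated provision tolls the period for a criminal prosecution, so the interval from September 30, 2008 to April 13, 2009 has no effect on the deadline.
Nothing else in the chronology tolls or restarts the period.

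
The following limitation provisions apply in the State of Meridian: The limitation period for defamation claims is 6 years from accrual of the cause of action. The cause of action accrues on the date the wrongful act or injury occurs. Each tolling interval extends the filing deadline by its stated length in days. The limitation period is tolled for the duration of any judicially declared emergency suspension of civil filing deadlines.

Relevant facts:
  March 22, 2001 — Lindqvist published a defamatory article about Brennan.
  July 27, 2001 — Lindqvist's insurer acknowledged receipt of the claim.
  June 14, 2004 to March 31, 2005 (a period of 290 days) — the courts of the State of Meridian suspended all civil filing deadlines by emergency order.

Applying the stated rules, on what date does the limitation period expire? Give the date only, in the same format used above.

The cause of action accrued on March 22, 2001, the date of the act.
The untolled deadline — 6 years after March 22, 2001 — is March 22, 2007.
Because the emergency suspension of filing deadlines ran from June 14, 2004 to March 31, 2005, the deadline is extended by 290 days to January 6, 2008.
None of the other events listed affects the running of the period under the stated rules.

January 6, 2008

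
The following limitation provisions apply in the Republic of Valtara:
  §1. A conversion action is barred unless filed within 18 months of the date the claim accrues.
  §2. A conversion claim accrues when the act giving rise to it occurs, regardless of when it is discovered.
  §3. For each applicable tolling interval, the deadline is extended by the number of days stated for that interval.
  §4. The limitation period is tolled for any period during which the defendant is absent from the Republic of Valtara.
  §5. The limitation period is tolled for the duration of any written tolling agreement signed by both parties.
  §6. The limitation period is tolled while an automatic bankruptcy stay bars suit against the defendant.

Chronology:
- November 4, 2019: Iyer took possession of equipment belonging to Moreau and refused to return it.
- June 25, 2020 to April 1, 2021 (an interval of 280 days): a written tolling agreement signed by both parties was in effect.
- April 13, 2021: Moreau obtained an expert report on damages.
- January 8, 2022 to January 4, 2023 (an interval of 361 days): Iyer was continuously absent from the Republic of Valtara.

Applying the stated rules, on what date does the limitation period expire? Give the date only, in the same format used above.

The claim accrued on November 4, 2019, the date of the act.
18 months from November 4, 2019 is May 4, 2021.
The written tolling agreement from June 25, 2020 to April 1, 2021 tolled the period for 280 days, extending the deadline to February 8, 2022.
The period was tolled for 361 days by the defendant's absence from the jurisdiction (January 8, 2022 to January 4, 2023), pushing the deadline to February 4, 2023.
The other events in the timeline have no effect on the limitation period under the stated rules.

February 4, 2023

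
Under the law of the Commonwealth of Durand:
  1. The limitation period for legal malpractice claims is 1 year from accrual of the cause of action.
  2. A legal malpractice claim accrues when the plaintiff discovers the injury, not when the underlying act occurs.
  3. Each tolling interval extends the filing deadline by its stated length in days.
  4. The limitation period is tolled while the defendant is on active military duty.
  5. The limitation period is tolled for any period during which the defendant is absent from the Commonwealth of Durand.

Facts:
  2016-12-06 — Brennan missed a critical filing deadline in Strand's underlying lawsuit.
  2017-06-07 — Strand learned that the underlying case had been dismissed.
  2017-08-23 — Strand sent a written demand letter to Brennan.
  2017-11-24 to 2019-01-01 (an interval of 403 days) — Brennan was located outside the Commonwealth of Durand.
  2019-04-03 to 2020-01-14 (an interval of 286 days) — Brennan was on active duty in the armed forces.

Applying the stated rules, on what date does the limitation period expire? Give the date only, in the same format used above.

Accrual is tied to discovery, so the period began on 2017-06-07 rather than on 2016-12-06 when the act occurred.
The untolled deadline — 1 year after 2017-06-07 — is 2018-06-07.
The defendant's absence from the jurisdiction from 2017-11-24 to 2019-01-01 tolled the period for 403 days, extending the deadline to 2019-07-15.
The defendant's active military service from 2019-04-03 to 2020-01-14 tolled the period for 286 days, extending the deadline to 2020-04-26.
None of the other events listed affects the running of the period under the stated rules.

2020-04-26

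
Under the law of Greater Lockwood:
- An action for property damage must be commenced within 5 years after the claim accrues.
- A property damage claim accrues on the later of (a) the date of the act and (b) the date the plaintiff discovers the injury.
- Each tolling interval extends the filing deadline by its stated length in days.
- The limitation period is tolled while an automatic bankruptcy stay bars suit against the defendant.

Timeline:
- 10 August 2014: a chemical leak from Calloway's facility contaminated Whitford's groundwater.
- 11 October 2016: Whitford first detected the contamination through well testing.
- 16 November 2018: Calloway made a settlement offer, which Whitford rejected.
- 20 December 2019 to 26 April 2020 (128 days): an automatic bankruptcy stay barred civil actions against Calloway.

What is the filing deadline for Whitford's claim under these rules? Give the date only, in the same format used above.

Because discovery on 11 October 2016 post-dates the 10 August 2014 act, accrual under the later-of rule falls on 11 October 2016.
Adding the 5 years base period to 11 October 2016 gives a deadline of 11 October 2021, before any tolling.
Because the automatic bankruptcy stay ran from 20 December 2019 to 26 April 2020, the deadline is extended by 128 days to 16 February 2022.
Nothing else in the chronology tolls or restarts the period.

16 February 2022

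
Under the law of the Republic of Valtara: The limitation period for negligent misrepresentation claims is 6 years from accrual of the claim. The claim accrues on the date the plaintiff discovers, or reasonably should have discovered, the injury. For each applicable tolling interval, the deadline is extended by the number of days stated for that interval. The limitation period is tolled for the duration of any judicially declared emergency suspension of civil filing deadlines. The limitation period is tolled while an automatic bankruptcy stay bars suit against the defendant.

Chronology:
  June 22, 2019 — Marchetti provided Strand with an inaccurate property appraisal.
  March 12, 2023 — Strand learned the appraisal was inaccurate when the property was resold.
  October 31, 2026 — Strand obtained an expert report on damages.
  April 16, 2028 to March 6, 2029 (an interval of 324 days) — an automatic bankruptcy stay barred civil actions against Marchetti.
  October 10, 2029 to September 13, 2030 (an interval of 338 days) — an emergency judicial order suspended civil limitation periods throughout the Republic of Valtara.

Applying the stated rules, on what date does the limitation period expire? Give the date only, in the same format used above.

January 3, 2031

Under the discovery rule, the claim accrued on March 12, 2023, when Strand discovered the injury — not on the June 22, 2019 date of the underlying act.
6 years from March 12, 2023 is March 12, 2029.
The period was tolled for 324 days by the automatic bankruptcy stay (April 16, 2028 to March 6, 2029), pushing the deadline to January 30, 2030.
The emergency suspension of filing deadlines from October 10, 2029 to September 13, 2030 tolled the period for 338 days, extending the deadline to January 3, 2031.
Nothing else in the chronology tolls or restarts the period.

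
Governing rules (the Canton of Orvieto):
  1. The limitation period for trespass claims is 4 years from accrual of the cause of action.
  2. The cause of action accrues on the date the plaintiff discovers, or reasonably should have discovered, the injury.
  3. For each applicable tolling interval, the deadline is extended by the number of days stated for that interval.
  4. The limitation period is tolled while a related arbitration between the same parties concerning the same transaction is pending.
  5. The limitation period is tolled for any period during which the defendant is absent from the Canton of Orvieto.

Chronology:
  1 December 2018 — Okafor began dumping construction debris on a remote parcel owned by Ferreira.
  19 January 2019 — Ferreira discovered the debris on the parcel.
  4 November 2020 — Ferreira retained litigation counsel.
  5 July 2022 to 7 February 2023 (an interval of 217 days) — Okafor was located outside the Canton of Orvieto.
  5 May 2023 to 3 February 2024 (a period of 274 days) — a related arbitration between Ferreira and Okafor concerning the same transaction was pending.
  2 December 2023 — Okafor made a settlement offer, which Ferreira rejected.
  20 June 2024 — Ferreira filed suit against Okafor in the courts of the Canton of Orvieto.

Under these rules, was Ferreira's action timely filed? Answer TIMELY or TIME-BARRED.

The claim did not accrue until Ferreira discovered the injury on 19 January 2019; the 1 December 2018 act date does not start the clock under the stated rule.
Adding the 4 years base period to 19 January 2019 gives a deadline of 19 January 2023, before any tolling.
Because the defendant's absence from the jurisdiction ran from 5 July 2022 to 7 February 2023, the deadline is extended by 217 days to 24 August 2023.
The pending related arbitration from 5 May 2023 to 3 February 2024 tolled the period for 274 days, extending the deadline to 24 May 2024.
Nothing else in the chronology tolls or restarts the period.
The 20 June 2024 filing falls after the 24 May 2024 deadline; the claim is time-barred.

TIME-BARRED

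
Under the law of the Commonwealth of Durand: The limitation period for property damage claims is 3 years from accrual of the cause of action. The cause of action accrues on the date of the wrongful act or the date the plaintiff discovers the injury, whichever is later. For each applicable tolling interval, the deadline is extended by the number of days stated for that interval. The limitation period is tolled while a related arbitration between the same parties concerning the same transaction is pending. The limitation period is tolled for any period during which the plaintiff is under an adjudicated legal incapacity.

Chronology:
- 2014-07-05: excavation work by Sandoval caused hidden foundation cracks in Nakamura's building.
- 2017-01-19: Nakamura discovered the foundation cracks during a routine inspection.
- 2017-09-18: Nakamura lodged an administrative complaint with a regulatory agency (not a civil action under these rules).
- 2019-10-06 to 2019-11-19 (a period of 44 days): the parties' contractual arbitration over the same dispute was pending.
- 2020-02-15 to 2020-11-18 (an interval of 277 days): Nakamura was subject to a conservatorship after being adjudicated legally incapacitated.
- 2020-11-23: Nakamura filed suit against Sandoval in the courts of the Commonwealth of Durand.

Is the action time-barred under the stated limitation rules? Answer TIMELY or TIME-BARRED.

TIMELY

Taking the later of the act (2014-07-05) and discovery (2017-01-19), the claim accrued on 2017-01-19.
Adding the 3 years base period to 2017-01-19 gives a deadline of 2020-01-19, before any tolling.
Because the pending related arbitration ran from 2019-10-06 to 2019-11-19, the deadline is extended by 44 days to 2020-03-03.
The plaintiff's legal incapacity from 2020-02-15 to 2020-11-18 tolled the period for 277 days, extending the deadline to 2020-12-05.
The other events in the timeline have no effect on the limitation period under the stated rules.
Nakamura filed on 2020-11-23, before the 2020-12-05 deadline, so the action is timely.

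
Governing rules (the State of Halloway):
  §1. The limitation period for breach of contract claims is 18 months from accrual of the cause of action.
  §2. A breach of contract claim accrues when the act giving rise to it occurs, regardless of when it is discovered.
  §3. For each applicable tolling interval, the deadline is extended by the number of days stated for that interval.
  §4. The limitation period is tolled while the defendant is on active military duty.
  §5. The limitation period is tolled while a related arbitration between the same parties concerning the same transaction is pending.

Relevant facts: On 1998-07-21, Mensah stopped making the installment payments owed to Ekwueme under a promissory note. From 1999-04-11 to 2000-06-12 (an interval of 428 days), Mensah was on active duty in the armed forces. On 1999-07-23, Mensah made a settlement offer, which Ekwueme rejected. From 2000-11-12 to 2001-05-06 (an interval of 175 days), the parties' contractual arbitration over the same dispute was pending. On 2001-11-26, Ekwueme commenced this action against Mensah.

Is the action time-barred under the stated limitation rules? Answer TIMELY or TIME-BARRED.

The cause of action accrued on 1998-07-21, the date of the act.
18 months from 1998-07-21 is 2000-01-21.
Because the defendant's active military service ran from 1999-04-11 to 2000-06-12, the deadline is extended by 428 days to 2001-03-24.
The pending related arbitration from 2000-11-12 to 2001-05-06 tolled the period for 175 days, extending the deadline to 2001-09-15.
Nothing else in the chronology tolls or restarts the period.
The 2001-11-26 filing falls after the 2001-09-15 deadline; the claim is time-barred.

TIME-BARRED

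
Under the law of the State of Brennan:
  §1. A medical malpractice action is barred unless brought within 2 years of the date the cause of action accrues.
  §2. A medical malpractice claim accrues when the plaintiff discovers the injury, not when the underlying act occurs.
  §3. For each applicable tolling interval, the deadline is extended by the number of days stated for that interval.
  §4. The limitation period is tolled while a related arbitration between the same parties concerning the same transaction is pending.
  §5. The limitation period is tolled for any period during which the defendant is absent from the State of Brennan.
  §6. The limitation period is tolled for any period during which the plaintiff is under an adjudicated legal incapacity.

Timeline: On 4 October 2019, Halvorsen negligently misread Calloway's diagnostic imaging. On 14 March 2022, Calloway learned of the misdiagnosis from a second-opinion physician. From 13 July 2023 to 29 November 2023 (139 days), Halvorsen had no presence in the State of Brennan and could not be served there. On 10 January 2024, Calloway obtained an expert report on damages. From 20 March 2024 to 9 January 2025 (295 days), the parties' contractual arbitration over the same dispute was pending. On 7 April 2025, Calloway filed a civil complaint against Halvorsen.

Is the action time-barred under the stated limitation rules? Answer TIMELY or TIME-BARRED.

TIMELY

Accrual is tied to discovery, so the period began on 14 March 2022 rather than on 4 October 2019 when the act occurred.
The untolled deadline — 2 years after 14 March 2022 — is 14 March 2024.
The period was tolled for 139 days by the defendant's absence from the jurisdiction (13 July 2023 to 29 November 2023), pushing the deadline to 31 July 2024.
Because the pending related arbitration ran from 20 March 2024 to 9 January 2025, the deadline is extended by 295 days to 22 May 2025.
The other events in the timeline have no effect on the limitation period under the stated rules.
The 7 April 2025 filing precedes the 22 May 2025 deadline; the claim is timely.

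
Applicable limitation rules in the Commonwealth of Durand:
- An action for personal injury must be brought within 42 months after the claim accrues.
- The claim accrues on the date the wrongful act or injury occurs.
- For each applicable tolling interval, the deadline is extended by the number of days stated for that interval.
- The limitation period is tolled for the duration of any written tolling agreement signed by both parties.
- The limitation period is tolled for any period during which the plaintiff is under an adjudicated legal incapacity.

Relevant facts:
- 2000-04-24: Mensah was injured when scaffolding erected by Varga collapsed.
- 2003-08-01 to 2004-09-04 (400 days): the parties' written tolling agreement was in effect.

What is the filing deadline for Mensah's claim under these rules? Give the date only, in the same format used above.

The limitation period began to run on 2000-04-24.
The untolled deadline — 42 months after 2000-04-24 — is 2003-10-24.
Because the written tolling agreement ran from 2003-08-01 to 2004-09-04, the deadline is extended by 400 days to 2004-11-27.

2004-11-27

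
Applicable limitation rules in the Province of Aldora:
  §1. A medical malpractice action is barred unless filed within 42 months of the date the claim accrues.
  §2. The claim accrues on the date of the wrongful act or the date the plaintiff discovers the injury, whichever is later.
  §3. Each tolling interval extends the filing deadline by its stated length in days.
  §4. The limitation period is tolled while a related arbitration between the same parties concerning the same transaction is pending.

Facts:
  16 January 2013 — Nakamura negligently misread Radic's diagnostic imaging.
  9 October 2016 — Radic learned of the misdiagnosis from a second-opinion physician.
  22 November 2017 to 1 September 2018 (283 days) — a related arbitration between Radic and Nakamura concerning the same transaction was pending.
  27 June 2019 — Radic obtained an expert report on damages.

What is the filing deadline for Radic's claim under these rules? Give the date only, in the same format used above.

17 January 2021

Because discovery on 9 October 2016 post-dates the 16 January 2013 act, accrual under the later-of rule falls on 9 October 2016.
42 months from 9 October 2016 is 9 April 2020.
The pending related arbitration from 22 November 2017 to 1 September 2018 tolled the period for 283 days, extending the deadline to 17 January 2021.
None of the other events listed affects the running of the period under the stated rules.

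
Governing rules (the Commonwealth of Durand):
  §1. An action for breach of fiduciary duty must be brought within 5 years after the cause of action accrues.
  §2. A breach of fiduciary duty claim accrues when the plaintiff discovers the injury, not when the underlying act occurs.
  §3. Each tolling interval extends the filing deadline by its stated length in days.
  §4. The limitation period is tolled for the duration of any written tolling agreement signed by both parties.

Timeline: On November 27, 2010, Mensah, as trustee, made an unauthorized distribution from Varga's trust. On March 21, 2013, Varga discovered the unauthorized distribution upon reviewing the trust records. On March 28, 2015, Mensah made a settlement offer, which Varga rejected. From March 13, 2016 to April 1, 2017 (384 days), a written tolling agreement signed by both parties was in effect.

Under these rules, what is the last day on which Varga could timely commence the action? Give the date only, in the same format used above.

Under the discovery rule, the claim accrued on March 21, 2013, when Varga discovered the injury — not on the November 27, 2010 date of the underlying act.
5 years from March 21, 2013 is March 21, 2018.
The written tolling agreement from March 13, 2016 to April 1, 2017 tolled the period for 384 days, extending the deadline to April 9, 2019.
None of the other events listed affects the running of the period under the stated rules.

April 9, 2019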